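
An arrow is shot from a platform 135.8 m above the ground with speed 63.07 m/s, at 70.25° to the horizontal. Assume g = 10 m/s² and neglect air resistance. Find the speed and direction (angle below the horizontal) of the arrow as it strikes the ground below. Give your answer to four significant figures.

v_x = 63.07 cos 70.25° = 21.312 m/s (constant).
|v_y| at impact = √((59.360)² + 2×10×135.8) = 78.991 m/s.
Speed = √(21.312² + 78.991²) = 81.82 m/s; angle = arctan(78.991/21.312) = 74.90° below horizontal.

81.82 m/s at 74.90° below the horizontal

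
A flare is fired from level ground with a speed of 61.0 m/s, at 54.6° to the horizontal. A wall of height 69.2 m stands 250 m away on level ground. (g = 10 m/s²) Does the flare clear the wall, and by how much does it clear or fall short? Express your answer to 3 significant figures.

v_x = 61.0 cos 54.6° = 35.34 m/s; v_y0 = 61.0 sin 54.6° = 49.72 m/s.
Time to reach the wall: t = 250 / 35.34 = 7.074 s.
Height at that point: y = 49.72×7.074 − 5.000×7.074² = 101.5 m.
That is 101.5 − 69.2 = 32.3 m above the top of the wall, so the flare clears it.

Yes — it clears the wall by 32.3 m.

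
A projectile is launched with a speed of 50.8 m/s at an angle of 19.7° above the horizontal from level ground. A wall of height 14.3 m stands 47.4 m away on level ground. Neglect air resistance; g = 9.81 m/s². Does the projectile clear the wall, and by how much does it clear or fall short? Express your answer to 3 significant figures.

No — it falls 2.15 m short of clearing the wall.

v_x = 50.8 cos 19.7° = 47.83 m/s; v_y0 = 50.8 sin 19.7° = 17.12 m/s.
Time to reach the wall: t = 47.4 / 47.83 = 0.9910 s.
Height at that point: y = 17.12×0.9910 − 4.905×0.9910² = 12.15 m.
That is 14.3 − 12.15 = 2.15 m below the top of the wall, so the projectile does not clear it.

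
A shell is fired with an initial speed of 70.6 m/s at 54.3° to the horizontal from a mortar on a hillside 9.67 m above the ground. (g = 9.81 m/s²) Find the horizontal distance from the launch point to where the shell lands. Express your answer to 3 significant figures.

Components: v_x = 70.6 cos 54.3° = 41.20 m/s, v_y = 70.6 sin 54.3° = 57.33 m/s.
Vertical: 0 = 9.67 + 57.33 t − ½(9.81) t² ⇒ 4.905 t² − 57.33 t − 9.67 = 0.
t = [57.33 + √(3287 + 189.7)] / 9.810 = 11.85 s.
Horizontal: R = v_x · t = 41.20 × 11.85 = 488 m.

488 m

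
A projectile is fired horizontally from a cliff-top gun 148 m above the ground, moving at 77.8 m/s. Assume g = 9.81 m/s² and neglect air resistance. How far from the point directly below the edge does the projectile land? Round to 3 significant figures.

427 m

Initial vertical velocity is zero, so the fall time comes from h = ½ g t²: t = √(2 × 148 / 9.81) = 5.493 s.
Horizontal motion is uniform at 77.8 m/s, so x = 77.8 × 5.493 = 427 m.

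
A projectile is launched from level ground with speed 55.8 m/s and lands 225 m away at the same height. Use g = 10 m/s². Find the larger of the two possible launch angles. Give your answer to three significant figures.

66.9°

Level-ground range: R = v₀² sin(2θ)/g ⇒ sin 2θ = R g / v₀² = 225×10/55.8² = 0.7226.
2θ = arcsin(0.7226) = 46.27° or 180° − 46.27° = 133.73°.
So θ = 23.1° or θ = 66.9°.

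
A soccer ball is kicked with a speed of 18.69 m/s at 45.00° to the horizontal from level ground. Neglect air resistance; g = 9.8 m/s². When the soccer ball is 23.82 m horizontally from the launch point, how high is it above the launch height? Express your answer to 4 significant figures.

7.902 m

v_x = 18.69 cos 45.00° = 13.216 m/s, v_y0 = 18.69 sin 45.00° = 13.216 m/s.
Time to reach x = 23.82 m: t = x / v_x = 23.82 / 13.216 = 1.8024 s.
y = v_y0 t − ½ g t² = 13.216×1.8024 − 4.900×1.8024² = 7.902 m.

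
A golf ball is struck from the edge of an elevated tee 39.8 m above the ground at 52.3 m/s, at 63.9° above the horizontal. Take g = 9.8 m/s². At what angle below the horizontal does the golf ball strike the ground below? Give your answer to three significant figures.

v_x = 52.3 cos 63.9° = 23.01 m/s.
At impact |v_y| = √(v_y0² + 2 g h) = √(46.97² + 2×9.8×39.8) = 54.65 m/s.
Angle below horizontal = arctan(|v_y| / v_x) = arctan(54.65 / 23.01) = 67.2°.

67.2°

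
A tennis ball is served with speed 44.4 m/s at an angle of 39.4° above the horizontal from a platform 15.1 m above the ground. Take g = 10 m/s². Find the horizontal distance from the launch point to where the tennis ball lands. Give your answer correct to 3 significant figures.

210 m

Components: v_x = 44.4 cos 39.4° = 34.31 m/s, v_y = 44.4 sin 39.4° = 28.18 m/s.
Vertical: 0 = 15.1 + 28.18 t − ½(10) t² ⇒ 5.000 t² − 28.18 t − 15.1 = 0.
t = [28.18 + √(794.1 + 302.0)] / 10.00 = 6.129 s.
Horizontal: R = v_x · t = 34.31 × 6.129 = 210 m.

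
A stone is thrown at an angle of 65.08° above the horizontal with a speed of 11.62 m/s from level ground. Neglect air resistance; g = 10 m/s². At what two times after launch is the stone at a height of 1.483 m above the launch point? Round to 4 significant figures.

v_y0 = 11.62 sin 65.08° = 10.538 m/s.
Set y = v_y0 t − ½ g t² = 1.483: 5.000 t² − 10.538 t + 1.483 = 0.
t = [10.538 ± √(111.05 − 29.660)] / 10 = (10.538 ± 9.0216) / 10, giving t = 0.1516 s or t = 1.956 s.
So the stone is at 1.483 m at t = 0.1516 s (rising) and t = 1.956 s (falling).

0.1516 s and 1.956 s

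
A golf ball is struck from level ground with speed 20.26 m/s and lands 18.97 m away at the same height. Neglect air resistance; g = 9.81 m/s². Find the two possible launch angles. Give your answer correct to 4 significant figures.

13.48° and 76.52°

Level-ground range: R = v₀² sin(2θ)/g ⇒ sin 2θ = R g / v₀² = 18.97×9.81/20.26² = 0.4534.
2θ = arcsin(0.4534) = 26.962° or 180° − 26.962° = 153.038°.
So θ = 13.48° or θ = 76.52°.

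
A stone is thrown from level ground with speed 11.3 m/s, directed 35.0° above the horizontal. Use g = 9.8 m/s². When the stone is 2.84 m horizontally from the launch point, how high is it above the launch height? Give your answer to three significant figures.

v_x = 11.3 cos 35.0° = 9.256 m/s, v_y0 = 11.3 sin 35.0° = 6.481 m/s.
Time to reach x = 2.84 m: t = x / v_x = 2.84 / 9.256 = 0.3068 s.
y = v_y0 t − ½ g t² = 6.481×0.3068 − 4.900×0.3068² = 1.53 m.

1.53 m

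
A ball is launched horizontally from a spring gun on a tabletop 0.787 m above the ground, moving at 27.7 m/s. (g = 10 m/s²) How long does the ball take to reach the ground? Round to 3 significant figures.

The horizontal speed doesn't affect the fall. With v_y0 = 0, h = ½ g t².
t = √(2 × 0.787 / 10) = √0.1574 = 0.397 s.

0.397 s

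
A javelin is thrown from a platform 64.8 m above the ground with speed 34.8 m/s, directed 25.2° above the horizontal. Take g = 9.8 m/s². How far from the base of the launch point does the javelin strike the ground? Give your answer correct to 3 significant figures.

Components: v_x = 34.8 cos 25.2° = 31.49 m/s, v_y = 34.8 sin 25.2° = 14.82 m/s.
Vertical: 0 = 64.8 + 14.82 t − ½(9.8) t² ⇒ 4.900 t² − 14.82 t − 64.8 = 0.
t = [14.82 + √(219.6 + 1270)] / 9.800 = 5.451 s.
Horizontal: R = v_x · t = 31.49 × 5.451 = 172 m.

172 m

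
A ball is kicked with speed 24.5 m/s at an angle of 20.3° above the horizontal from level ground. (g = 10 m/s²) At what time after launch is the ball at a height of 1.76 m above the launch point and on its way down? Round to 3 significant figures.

v_y0 = 24.5 sin 20.3° = 8.500 m/s.
Set y = v_y0 t − ½ g t² = 1.76: 5.000 t² − 8.500 t + 1.76 = 0.
t = [8.500 ± √(72.25 − 35.20)] / 10 = (8.500 ± 6.087) / 10, giving t = 0.241 s or t = 1.46 s.
On the way down corresponds to the larger root: t = 1.46 s.

1.46 s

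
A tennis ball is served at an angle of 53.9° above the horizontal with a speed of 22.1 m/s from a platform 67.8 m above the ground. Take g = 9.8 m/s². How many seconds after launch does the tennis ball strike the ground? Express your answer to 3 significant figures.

Vertical component: v_y = 22.1 sin 53.9° = 17.86 m/s.
Taking up as positive with launch at y = 67.8 m, landing at y = 0: 0 = 67.8 + 17.86 t − ½(9.8) t².
Solving 4.900 t² − 17.86 t − 67.8 = 0 gives t = [17.86 + √(17.86² + 4·4.900·67.8)] / 9.800 = 5.96 s.

5.96 s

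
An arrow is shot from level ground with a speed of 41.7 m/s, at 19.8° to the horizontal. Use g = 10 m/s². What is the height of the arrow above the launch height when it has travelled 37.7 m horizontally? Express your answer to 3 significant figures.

8.96 m

v_x = 41.7 cos 19.8° = 39.23 m/s, v_y0 = 41.7 sin 19.8° = 14.13 m/s.
Time to reach x = 37.7 m: t = x / v_x = 37.7 / 39.23 = 0.9610 s.
y = v_y0 t − ½ g t² = 14.13×0.9610 − 5.000×0.9610² = 8.96 m.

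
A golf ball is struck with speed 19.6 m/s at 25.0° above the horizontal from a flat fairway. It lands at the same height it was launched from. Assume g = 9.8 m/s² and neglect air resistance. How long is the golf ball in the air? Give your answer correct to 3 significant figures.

1.69 s

Vertical component: v_y = 19.6 sin 25.0° = 8.283 m/s.
For a projectile landing at launch height, time of flight is t = 2 v_y / g = 2 × 8.283 / 9.8 = 1.69 s.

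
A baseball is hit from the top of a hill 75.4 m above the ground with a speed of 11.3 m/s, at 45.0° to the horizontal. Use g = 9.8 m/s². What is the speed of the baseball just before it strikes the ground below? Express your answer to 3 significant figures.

v_x = 11.3 cos 45.0° = 7.990 m/s is unchanged throughout.
For the vertical component, v_y² = v_y0² + 2 g h = (7.990)² + 2×9.8×75.4 = 1542, so |v_y| = 39.27 m/s.
Impact speed = √(v_x² + v_y²) = √(63.84 + 1542) = 40.1 m/s.

40.1 m/s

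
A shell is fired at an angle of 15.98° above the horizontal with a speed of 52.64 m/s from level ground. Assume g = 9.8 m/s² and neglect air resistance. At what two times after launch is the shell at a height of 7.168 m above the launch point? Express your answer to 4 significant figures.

0.6279 s and 2.330 s

v_y0 = 52.64 sin 15.98° = 14.492 m/s.
Set y = v_y0 t − ½ g t² = 7.168: 4.900 t² − 14.492 t + 7.168 = 0.
t = [14.492 ± √(210.02 − 140.49)] / 9.8 = (14.492 ± 8.3385) / 9.8, giving t = 0.6279 s or t = 2.330 s.
So the shell is at 7.168 m at t = 0.6279 s (rising) and t = 2.330 s (falling).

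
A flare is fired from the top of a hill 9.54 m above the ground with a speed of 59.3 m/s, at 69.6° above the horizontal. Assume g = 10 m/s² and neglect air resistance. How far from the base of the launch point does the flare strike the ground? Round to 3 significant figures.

Components: v_x = 59.3 cos 69.6° = 20.67 m/s, v_y = 59.3 sin 69.6° = 55.58 m/s.
Vertical: 0 = 9.54 + 55.58 t − ½(10) t² ⇒ 5.000 t² − 55.58 t − 9.54 = 0.
t = [55.58 + √(3089 + 190.8)] / 10.00 = 11.28 s.
Horizontal: R = v_x · t = 20.67 × 11.28 = 233 m.

233 m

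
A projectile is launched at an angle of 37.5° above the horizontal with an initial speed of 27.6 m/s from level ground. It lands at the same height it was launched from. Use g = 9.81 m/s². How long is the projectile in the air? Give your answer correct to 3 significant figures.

3.43 s

Vertical component: v_y = 27.6 sin 37.5° = 16.80 m/s.
For a projectile landing at launch height, time of flight is t = 2 v_y / g = 2 × 16.80 / 9.81 = 3.43 s.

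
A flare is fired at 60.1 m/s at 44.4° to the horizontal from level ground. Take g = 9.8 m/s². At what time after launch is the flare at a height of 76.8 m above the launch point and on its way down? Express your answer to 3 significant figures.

v_y0 = 60.1 sin 44.4° = 42.05 m/s.
Set y = v_y0 t − ½ g t² = 76.8: 4.900 t² − 42.05 t + 76.8 = 0.
t = [42.05 ± √(1768 − 1505)] / 9.8 = (42.05 ± 16.22) / 9.8, giving t = 2.64 s or t = 5.95 s.
On the way down corresponds to the larger root: t = 5.95 s.

5.95 s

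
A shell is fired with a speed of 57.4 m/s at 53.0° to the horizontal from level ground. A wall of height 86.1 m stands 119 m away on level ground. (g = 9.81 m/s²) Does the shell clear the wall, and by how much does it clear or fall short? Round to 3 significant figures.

Yes — it clears the wall by 13.6 m.

v_x = 57.4 cos 53.0° = 34.54 m/s; v_y0 = 57.4 sin 53.0° = 45.84 m/s.
Time to reach the wall: t = 119 / 34.54 = 3.445 s.
Height at that point: y = 45.84×3.445 − 4.905×3.445² = 99.71 m.
That is 99.71 − 86.1 = 13.6 m above the top of the wall, so the shell clears it.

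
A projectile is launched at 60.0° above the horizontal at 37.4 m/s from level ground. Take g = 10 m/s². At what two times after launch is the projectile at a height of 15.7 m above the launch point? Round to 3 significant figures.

v_y0 = 37.4 sin 60.0° = 32.39 m/s.
Set y = v_y0 t − ½ g t² = 15.7: 5.000 t² − 32.39 t + 15.7 = 0.
t = [32.39 ± √(1049 − 314.0)] / 10 = (32.39 ± 27.11) / 10, giving t = 0.528 s or t = 5.95 s.
So the projectile is at 15.7 m at t = 0.528 s (rising) and t = 5.95 s (falling).

0.528 s and 5.95 s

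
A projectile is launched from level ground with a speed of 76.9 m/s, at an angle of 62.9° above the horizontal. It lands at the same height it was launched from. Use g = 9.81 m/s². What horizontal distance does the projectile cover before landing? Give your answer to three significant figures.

For level ground, R = v₀² sin(2θ) / g.
sin(2 × 62.9°) = sin 125.8° = 0.8111.
R = (76.9)² × 0.8111 / 9.81 = 489 m.

489 m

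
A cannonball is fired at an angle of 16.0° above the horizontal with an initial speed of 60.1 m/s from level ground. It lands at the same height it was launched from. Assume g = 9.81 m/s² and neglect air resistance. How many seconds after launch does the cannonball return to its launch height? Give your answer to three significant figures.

3.38 s

Vertical component: v_y = 60.1 sin 16.0° = 16.57 m/s.
For a projectile landing at launch height, time of flight is t = 2 v_y / g = 2 × 16.57 / 9.81 = 3.38 s.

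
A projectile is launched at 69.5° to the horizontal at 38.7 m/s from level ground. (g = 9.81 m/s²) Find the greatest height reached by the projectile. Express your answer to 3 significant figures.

67.0 m

Vertical component of launch velocity: v_y = 38.7 sin 69.5° = 36.25 m/s.
At the highest point the vertical velocity is zero, so v_y² = 2 g h_max.
h_max = (36.25)² / (2 × 9.81) = 1314 / 19.62 = 67.0 m.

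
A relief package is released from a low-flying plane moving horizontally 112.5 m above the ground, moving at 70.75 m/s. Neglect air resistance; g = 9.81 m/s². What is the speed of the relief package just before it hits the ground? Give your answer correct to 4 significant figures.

84.93 m/s

Fall time: t = √(2 × 112.5 / 9.81) = 4.7891 s.
At impact: v_x = 70.75 m/s (unchanged), v_y = g t = 9.81 × 4.7891 = 46.981 m/s.
Speed = √(v_x² + v_y²) = √(5005.6 + 2207.2) = 84.93 m/s.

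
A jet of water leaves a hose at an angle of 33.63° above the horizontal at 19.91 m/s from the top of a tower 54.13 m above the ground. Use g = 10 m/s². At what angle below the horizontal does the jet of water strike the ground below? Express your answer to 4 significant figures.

v_x = 19.91 cos 33.63° = 16.578 m/s.
At impact |v_y| = √(v_y0² + 2 g h) = √(11.027² + 2×10×54.13) = 34.702 m/s.
Angle below horizontal = arctan(|v_y| / v_x) = arctan(34.702 / 16.578) = 64.47°.

64.47°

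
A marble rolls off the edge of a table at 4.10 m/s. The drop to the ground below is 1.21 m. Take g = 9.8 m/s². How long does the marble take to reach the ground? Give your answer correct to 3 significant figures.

0.497 s

The horizontal speed doesn't affect the fall. With v_y0 = 0, h = ½ g t².
t = √(2 × 1.21 / 9.8) = √0.2469 = 0.497 s.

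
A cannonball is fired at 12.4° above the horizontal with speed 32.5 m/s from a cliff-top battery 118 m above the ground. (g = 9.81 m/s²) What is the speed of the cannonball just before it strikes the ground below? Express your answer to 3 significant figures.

58.1 m/s

v_x = 32.5 cos 12.4° = 31.74 m/s is unchanged throughout.
For the vertical component, v_y² = v_y0² + 2 g h = (6.979)² + 2×9.81×118 = 2364, so |v_y| = 48.62 m/s.
Impact speed = √(v_x² + v_y²) = √(1007 + 2364) = 58.1 m/s.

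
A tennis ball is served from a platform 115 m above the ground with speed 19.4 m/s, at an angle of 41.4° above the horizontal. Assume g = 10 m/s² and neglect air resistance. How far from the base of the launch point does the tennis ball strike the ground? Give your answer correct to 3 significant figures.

Components: v_x = 19.4 cos 41.4° = 14.55 m/s, v_y = 19.4 sin 41.4° = 12.83 m/s.
Vertical: 0 = 115 + 12.83 t − ½(10) t² ⇒ 5.000 t² − 12.83 t − 115 = 0.
t = [12.83 + √(164.6 + 2300)] / 10.00 = 6.247 s.
Horizontal: R = v_x · t = 14.55 × 6.247 = 90.9 m.

90.9 m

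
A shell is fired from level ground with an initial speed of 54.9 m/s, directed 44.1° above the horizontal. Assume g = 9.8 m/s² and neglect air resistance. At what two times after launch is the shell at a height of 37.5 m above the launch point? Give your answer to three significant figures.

1.15 s and 6.65 s

v_y0 = 54.9 sin 44.1° = 38.21 m/s.
Set y = v_y0 t − ½ g t² = 37.5: 4.900 t² − 38.21 t + 37.5 = 0.
t = [38.21 ± √(1460 − 735.0)] / 9.8 = (38.21 ± 26.93) / 9.8, giving t = 1.15 s or t = 6.65 s.
So the shell is at 37.5 m at t = 1.15 s (rising) and t = 6.65 s (falling).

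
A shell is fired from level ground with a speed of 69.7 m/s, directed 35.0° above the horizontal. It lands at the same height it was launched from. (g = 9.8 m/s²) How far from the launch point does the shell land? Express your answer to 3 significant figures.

Components: v_x = 69.7 cos 35.0° = 57.09 m/s, v_y = 69.7 sin 35.0° = 39.98 m/s.
Time of flight (same landing height): t = 2 v_y / g = 2 × 39.98 / 9.8 = 8.159 s.
Range: R = v_x · t = 57.09 × 8.159 = 466 m.

466 m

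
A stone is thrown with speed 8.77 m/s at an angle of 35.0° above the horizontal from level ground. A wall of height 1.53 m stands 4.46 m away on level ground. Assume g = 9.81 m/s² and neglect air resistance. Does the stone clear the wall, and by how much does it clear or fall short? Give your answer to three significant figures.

v_x = 8.77 cos 35.0° = 7.184 m/s; v_y0 = 8.77 sin 35.0° = 5.030 m/s.
Time to reach the wall: t = 4.46 / 7.184 = 0.6208 s.
Height at that point: y = 5.030×0.6208 − 4.905×0.6208² = 1.232 m.
That is 1.53 − 1.232 = 0.298 m below the top of the wall, so the stone does not clear it.

No — it falls 0.298 m short of clearing the wall.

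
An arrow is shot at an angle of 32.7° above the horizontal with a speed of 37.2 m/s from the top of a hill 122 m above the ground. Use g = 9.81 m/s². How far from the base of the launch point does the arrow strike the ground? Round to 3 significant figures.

Components: v_x = 37.2 cos 32.7° = 31.30 m/s, v_y = 37.2 sin 32.7° = 20.10 m/s.
Vertical: 0 = 122 + 20.10 t − ½(9.81) t² ⇒ 4.905 t² − 20.10 t − 122 = 0.
t = [20.10 + √(404.0 + 2394)] / 9.810 = 7.441 s.
Horizontal: R = v_x · t = 31.30 × 7.441 = 233 m.

233 m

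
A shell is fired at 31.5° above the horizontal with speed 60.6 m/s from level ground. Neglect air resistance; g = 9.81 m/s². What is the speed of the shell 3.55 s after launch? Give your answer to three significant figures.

v_x = 60.6 cos 31.5° = 51.67 m/s (constant).
v_y(t) = 60.6 sin 31.5° − g t = 31.66 − 9.81 × 3.55 = -3.165 m/s.
Speed = √(v_x² + v_y²) = √(2670 + 10.02) = 51.8 m/s.

51.8 m/s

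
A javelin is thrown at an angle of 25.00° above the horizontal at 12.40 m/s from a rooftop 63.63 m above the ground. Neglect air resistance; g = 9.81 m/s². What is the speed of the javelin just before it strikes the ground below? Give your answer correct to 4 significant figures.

v_x = 12.40 cos 25.00° = 11.238 m/s is unchanged throughout.
For the vertical component, v_y² = v_y0² + 2 g h = (5.2405)² + 2×9.81×63.63 = 1275.9, so |v_y| = 35.720 m/s.
Impact speed = √(v_x² + v_y²) = √(126.29 + 1275.9) = 37.45 m/s.

37.45 m/s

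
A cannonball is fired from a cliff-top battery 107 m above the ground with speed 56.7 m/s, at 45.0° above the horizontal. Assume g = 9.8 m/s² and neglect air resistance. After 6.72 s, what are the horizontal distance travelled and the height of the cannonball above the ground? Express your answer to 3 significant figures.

v_x = 56.7 cos 45.0° = 40.09 m/s; v_y0 = 56.7 sin 45.0° = 40.09 m/s.
x = v_x t = 40.09 × 6.72 = 269 m.
y = 107 + v_y0 t − ½ g t² = 155 m.

x = 269 m, y = 155 m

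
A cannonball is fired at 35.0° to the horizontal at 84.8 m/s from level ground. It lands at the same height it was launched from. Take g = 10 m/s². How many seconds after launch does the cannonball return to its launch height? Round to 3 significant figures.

9.73 s

Vertical component: v_y = 84.8 sin 35.0° = 48.64 m/s.
For a projectile landing at launch height, time of flight is t = 2 v_y / g = 2 × 48.64 / 10 = 9.73 s.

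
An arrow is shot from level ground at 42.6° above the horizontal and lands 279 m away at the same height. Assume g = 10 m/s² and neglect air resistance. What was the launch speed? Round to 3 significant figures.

52.9 m/s

On level ground, R = v₀² sin(2θ) / g, so v₀ = √(R g / sin 2θ).
sin(2 × 42.6°) = 0.9965.
v₀ = √(279 × 10 / 0.9965) = √2800 = 52.9 m/s.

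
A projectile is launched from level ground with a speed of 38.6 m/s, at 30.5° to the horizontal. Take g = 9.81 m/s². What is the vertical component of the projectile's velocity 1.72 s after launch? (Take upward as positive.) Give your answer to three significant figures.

Initial vertical component: v_y0 = 38.6 sin 30.5° = 19.59 m/s.
v_y(t) = v_y0 − g t = 19.59 − 9.81 × 1.72 = 2.72 m/s.

2.72 m/s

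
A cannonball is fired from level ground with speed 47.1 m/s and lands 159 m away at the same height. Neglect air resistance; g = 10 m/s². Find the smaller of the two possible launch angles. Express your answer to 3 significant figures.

Level-ground range: R = v₀² sin(2θ)/g ⇒ sin 2θ = R g / v₀² = 159×10/47.1² = 0.7167.
2θ = arcsin(0.7167) = 45.78° or 180° − 45.78° = 134.22°.
So θ = 22.9° or θ = 67.1°.

22.9°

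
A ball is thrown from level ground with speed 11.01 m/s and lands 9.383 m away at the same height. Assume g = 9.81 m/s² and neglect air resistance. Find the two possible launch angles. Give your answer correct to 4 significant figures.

Level-ground range: R = v₀² sin(2θ)/g ⇒ sin 2θ = R g / v₀² = 9.383×9.81/11.01² = 0.7593.
2θ = arcsin(0.7593) = 49.403° or 180° − 49.403° = 130.597°.
So θ = 24.70° or θ = 65.30°.

24.70° and 65.30°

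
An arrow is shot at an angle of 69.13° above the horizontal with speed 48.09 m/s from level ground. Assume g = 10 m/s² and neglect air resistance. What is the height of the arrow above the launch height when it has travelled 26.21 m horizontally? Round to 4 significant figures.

57.04 m

v_x = 48.09 cos 69.13° = 17.132 m/s, v_y0 = 48.09 sin 69.13° = 44.935 m/s.
Time to reach x = 26.21 m: t = x / v_x = 26.21 / 17.132 = 1.5299 s.
y = v_y0 t − ½ g t² = 44.935×1.5299 − 5.000×1.5299² = 57.04 m.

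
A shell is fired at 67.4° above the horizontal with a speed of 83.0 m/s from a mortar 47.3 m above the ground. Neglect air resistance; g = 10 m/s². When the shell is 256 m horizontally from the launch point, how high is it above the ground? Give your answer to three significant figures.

340 m

v_x = 83.0 cos 67.4° = 31.90 m/s, v_y0 = 83.0 sin 67.4° = 76.63 m/s.
Time to reach x = 256 m: t = x / v_x = 256 / 31.90 = 8.025 s.
y = 47.3 + v_y0 t − ½ g t² = 47.3 + 76.63×8.025 − 5.000×8.025² = 340 m.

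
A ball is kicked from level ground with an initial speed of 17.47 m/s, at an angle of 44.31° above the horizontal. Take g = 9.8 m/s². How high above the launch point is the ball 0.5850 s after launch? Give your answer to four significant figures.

v_y0 = 17.47 sin 44.31° = 12.203 m/s.
y(t) = v_y0 t − ½ g t² = 12.203×0.5850 − 4.900×0.5850² = 5.462 m.

5.462 m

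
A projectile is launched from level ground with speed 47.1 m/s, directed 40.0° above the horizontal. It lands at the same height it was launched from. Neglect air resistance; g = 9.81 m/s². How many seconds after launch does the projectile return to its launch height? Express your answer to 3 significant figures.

Vertical component: v_y = 47.1 sin 40.0° = 30.28 m/s.
For a projectile landing at launch height, time of flight is t = 2 v_y / g = 2 × 30.28 / 9.81 = 6.17 s.

6.17 s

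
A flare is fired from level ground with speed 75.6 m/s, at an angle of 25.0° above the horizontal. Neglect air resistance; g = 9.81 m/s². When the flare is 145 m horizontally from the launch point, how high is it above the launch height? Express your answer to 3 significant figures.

45.6 m

v_x = 75.6 cos 25.0° = 68.52 m/s, v_y0 = 75.6 sin 25.0° = 31.95 m/s.
Time to reach x = 145 m: t = x / v_x = 145 / 68.52 = 2.116 s.
y = v_y0 t − ½ g t² = 31.95×2.116 − 4.905×2.116² = 45.6 m.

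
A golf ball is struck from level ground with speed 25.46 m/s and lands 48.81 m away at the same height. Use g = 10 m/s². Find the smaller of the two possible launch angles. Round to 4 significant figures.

24.43°

Level-ground range: R = v₀² sin(2θ)/g ⇒ sin 2θ = R g / v₀² = 48.81×10/25.46² = 0.7530.
2θ = arcsin(0.7530) = 48.851° or 180° − 48.851° = 131.149°.
So θ = 24.43° or θ = 65.57°.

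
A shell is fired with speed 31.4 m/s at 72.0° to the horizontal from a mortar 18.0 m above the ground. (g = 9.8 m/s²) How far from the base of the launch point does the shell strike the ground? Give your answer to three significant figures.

Components: v_x = 31.4 cos 72.0° = 9.703 m/s, v_y = 31.4 sin 72.0° = 29.86 m/s.
Vertical: 0 = 18.0 + 29.86 t − ½(9.8) t² ⇒ 4.900 t² − 29.86 t − 18.0 = 0.
t = [29.86 + √(891.6 + 352.8)] / 9.800 = 6.647 s.
Horizontal: R = v_x · t = 9.703 × 6.647 = 64.5 m.

64.5 m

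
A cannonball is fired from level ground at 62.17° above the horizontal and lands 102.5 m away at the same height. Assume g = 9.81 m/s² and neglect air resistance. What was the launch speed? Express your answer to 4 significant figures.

34.90 m/s

On level ground, R = v₀² sin(2θ) / g, so v₀ = √(R g / sin 2θ).
sin(2 × 62.17°) = 0.8257.
v₀ = √(102.5 × 9.81 / 0.8257) = √1217.8 = 34.90 m/s.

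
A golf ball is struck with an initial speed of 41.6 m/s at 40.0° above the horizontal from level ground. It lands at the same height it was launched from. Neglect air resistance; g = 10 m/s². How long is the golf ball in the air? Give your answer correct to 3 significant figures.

5.35 s

Vertical component: v_y = 41.6 sin 40.0° = 26.74 m/s.
For a projectile landing at launch height, time of flight is t = 2 v_y / g = 2 × 26.74 / 10 = 5.35 s.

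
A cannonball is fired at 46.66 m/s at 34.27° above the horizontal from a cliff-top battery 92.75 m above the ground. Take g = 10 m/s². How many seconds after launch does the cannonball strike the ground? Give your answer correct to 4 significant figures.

7.673 s

Vertical component: v_y = 46.66 sin 34.27° = 26.274 m/s.
Taking up as positive with launch at y = 92.75 m, landing at y = 0: 0 = 92.75 + 26.274 t − ½(10) t².
Solving 5.000 t² − 26.274 t − 92.75 = 0 gives t = [26.274 + √(26.274² + 4·5.000·92.75)] / 10.00 = 7.673 s.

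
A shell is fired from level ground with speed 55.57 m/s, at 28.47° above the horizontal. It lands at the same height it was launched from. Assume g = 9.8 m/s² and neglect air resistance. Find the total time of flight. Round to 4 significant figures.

Vertical component: v_y = 55.57 sin 28.47° = 26.490 m/s.
For a projectile landing at launch height, time of flight is t = 2 v_y / g = 2 × 26.490 / 9.8 = 5.406 s.

5.406 s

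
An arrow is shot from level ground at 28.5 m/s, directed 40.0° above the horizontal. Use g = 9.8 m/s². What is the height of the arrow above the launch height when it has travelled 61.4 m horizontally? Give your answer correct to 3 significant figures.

v_x = 28.5 cos 40.0° = 21.83 m/s, v_y0 = 28.5 sin 40.0° = 18.32 m/s.
Time to reach x = 61.4 m: t = x / v_x = 61.4 / 21.83 = 2.813 s.
y = v_y0 t − ½ g t² = 18.32×2.813 − 4.900×2.813² = 12.8 m.

12.8 m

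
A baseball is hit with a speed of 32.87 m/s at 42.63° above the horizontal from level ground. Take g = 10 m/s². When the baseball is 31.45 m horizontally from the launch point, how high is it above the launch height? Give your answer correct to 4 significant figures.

20.49 m

v_x = 32.87 cos 42.63° = 24.184 m/s, v_y0 = 32.87 sin 42.63° = 22.262 m/s.
Time to reach x = 31.45 m: t = x / v_x = 31.45 / 24.184 = 1.3004 s.
y = v_y0 t − ½ g t² = 22.262×1.3004 − 5.000×1.3004² = 20.49 m.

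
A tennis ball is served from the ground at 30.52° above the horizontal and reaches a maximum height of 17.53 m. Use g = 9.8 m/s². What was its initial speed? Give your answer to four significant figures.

36.50 m/s

At maximum height v_y = 0, so (v₀ sin θ)² = 2 g H.
v₀ sin 30.52° = √(2 × 9.8 × 17.53) = 18.536 m/s.
v₀ = 18.536 / sin 30.52° = 18.536 / 0.5078 = 36.50 m/s.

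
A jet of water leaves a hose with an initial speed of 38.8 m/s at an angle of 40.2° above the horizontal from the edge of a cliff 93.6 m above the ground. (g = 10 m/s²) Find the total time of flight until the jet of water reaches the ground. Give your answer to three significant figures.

7.50 s

Vertical component: v_y = 38.8 sin 40.2° = 25.04 m/s.
Taking up as positive with launch at y = 93.6 m, landing at y = 0: 0 = 93.6 + 25.04 t − ½(10) t².
Solving 5.000 t² − 25.04 t − 93.6 = 0 gives t = [25.04 + √(25.04² + 4·5.000·93.6)] / 10.00 = 7.50 s.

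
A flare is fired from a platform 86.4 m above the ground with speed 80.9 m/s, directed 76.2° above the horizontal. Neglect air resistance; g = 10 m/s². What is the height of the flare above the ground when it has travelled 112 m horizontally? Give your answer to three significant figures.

374 m

v_x = 80.9 cos 76.2° = 19.30 m/s, v_y0 = 80.9 sin 76.2° = 78.56 m/s.
Time to reach x = 112 m: t = x / v_x = 112 / 19.30 = 5.803 s.
y = 86.4 + v_y0 t − ½ g t² = 86.4 + 78.56×5.803 − 5.000×5.803² = 374 m.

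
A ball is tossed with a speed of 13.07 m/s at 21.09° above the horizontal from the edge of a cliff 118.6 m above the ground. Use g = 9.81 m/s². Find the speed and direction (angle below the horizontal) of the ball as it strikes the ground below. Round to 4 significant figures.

v_x = 13.07 cos 21.09° = 12.195 m/s (constant).
|v_y| at impact = √((4.7030)² + 2×9.81×118.6) = 48.467 m/s.
Speed = √(12.195² + 48.467²) = 49.98 m/s; angle = arctan(48.467/12.195) = 75.88° below horizontal.

49.98 m/s at 75.88° below the horizontal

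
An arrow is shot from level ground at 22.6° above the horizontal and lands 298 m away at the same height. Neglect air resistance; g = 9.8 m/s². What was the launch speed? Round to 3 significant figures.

64.2 m/s

On level ground, R = v₀² sin(2θ) / g, so v₀ = √(R g / sin 2θ).
sin(2 × 22.6°) = 0.7096.
v₀ = √(298 × 9.8 / 0.7096) = √4116 = 64.2 m/s.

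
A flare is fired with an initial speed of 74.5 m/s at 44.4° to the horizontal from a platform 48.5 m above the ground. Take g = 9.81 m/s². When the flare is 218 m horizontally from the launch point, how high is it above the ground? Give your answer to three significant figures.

v_x = 74.5 cos 44.4° = 53.23 m/s, v_y0 = 74.5 sin 44.4° = 52.12 m/s.
Time to reach x = 218 m: t = x / v_x = 218 / 53.23 = 4.095 s.
y = 48.5 + v_y0 t − ½ g t² = 48.5 + 52.12×4.095 − 4.905×4.095² = 180 m.

180 m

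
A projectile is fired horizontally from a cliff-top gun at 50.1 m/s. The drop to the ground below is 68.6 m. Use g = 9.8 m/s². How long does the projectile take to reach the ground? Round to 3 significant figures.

The horizontal speed doesn't affect the fall. With v_y0 = 0, h = ½ g t².
t = √(2 × 68.6 / 9.8) = √14.00 = 3.74 s.

3.74 s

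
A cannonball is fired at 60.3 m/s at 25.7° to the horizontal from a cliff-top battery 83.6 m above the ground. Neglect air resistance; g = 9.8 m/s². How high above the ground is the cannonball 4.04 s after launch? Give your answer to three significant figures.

v_y0 = 60.3 sin 25.7° = 26.15 m/s.
y(t) = 83.6 + v_y0 t − ½ g t² = 83.6 + 26.15×4.04 − ½×9.8×4.04² = 109 m.

109 m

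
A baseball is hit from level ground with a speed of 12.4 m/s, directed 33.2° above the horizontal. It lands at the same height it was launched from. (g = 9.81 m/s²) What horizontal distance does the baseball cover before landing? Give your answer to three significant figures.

For level ground, R = v₀² sin(2θ) / g.
sin(2 × 33.2°) = sin 66.40° = 0.9164.
R = (12.4)² × 0.9164 / 9.81 = 14.4 m.

14.4 m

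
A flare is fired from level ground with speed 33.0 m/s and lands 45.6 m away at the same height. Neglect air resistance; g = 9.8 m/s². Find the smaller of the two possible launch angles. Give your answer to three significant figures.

Level-ground range: R = v₀² sin(2θ)/g ⇒ sin 2θ = R g / v₀² = 45.6×9.8/33.0² = 0.4104.
2θ = arcsin(0.4104) = 24.23° or 180° − 24.23° = 155.77°.
So θ = 12.1° or θ = 77.9°.

12.1°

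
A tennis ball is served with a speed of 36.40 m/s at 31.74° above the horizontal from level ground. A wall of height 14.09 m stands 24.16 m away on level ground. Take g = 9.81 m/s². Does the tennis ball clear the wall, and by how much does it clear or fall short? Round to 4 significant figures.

No — it falls 2.133 m short of clearing the wall.

v_x = 36.40 cos 31.74° = 30.956 m/s; v_y0 = 36.40 sin 31.74° = 19.149 m/s.
Time to reach the wall: t = 24.16 / 30.956 = 0.78046 s.
Height at that point: y = 19.149×0.78046 − 4.905×0.78046² = 11.957 m.
That is 14.09 − 11.957 = 2.133 m below the top of the wall, so the tennis ball does not clear it.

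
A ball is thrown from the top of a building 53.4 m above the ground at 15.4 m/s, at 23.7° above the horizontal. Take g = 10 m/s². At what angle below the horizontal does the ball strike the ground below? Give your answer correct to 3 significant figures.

v_x = 15.4 cos 23.7° = 14.10 m/s.
At impact |v_y| = √(v_y0² + 2 g h) = √(6.190² + 2×10×53.4) = 33.26 m/s.
Angle below horizontal = arctan(|v_y| / v_x) = arctan(33.26 / 14.10) = 67.0°.

67.0°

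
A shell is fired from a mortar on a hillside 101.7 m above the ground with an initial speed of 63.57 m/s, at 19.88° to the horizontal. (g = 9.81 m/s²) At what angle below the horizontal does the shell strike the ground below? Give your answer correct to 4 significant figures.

39.70°

v_x = 63.57 cos 19.88° = 59.782 m/s.
At impact |v_y| = √(v_y0² + 2 g h) = √(21.617² + 2×9.81×101.7) = 49.625 m/s.
Angle below horizontal = arctan(|v_y| / v_x) = arctan(49.625 / 59.782) = 39.70°.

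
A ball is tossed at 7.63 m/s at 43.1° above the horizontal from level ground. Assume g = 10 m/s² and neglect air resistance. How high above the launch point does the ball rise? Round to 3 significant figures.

Vertical component of launch velocity: v_y = 7.63 sin 43.1° = 5.213 m/s.
At the highest point the vertical velocity is zero, so v_y² = 2 g h_max.
h_max = (5.213)² / (2 × 10) = 27.18 / 20.00 = 1.36 m.

1.36 m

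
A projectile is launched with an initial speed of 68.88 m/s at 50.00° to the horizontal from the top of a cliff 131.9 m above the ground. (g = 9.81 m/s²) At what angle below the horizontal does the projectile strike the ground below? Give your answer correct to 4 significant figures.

58.86°

v_x = 68.88 cos 50.00° = 44.275 m/s.
At impact |v_y| = √(v_y0² + 2 g h) = √(52.765² + 2×9.81×131.9) = 73.294 m/s.
Angle below horizontal = arctan(|v_y| / v_x) = arctan(73.294 / 44.275) = 58.86°.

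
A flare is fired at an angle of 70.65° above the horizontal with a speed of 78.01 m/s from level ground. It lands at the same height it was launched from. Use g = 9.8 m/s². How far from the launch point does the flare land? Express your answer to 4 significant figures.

Components: v_x = 78.01 cos 70.65° = 25.848 m/s, v_y = 78.01 sin 70.65° = 73.603 m/s.
Time of flight (same landing height): t = 2 v_y / g = 2 × 73.603 / 9.8 = 15.021 s.
Range: R = v_x · t = 25.848 × 15.021 = 388.3 m.

388.3 m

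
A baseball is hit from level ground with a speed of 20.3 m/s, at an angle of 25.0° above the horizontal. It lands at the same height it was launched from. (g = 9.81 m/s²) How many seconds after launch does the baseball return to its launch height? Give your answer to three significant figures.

Vertical component: v_y = 20.3 sin 25.0° = 8.579 m/s.
For a projectile landing at launch height, time of flight is t = 2 v_y / g = 2 × 8.579 / 9.81 = 1.75 s.

1.75 s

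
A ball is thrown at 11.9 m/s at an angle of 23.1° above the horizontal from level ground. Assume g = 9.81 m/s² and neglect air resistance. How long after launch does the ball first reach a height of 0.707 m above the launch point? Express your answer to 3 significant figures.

v_y0 = 11.9 sin 23.1° = 4.669 m/s.
Set y = v_y0 t − ½ g t² = 0.707: 4.905 t² − 4.669 t + 0.707 = 0.
t = [4.669 ± √(21.80 − 13.87)] / 9.81 = (4.669 ± 2.816) / 9.81, giving t = 0.189 s or t = 0.763 s.
The ball is on the way up at the first time, so t = 0.189 s.

0.189 s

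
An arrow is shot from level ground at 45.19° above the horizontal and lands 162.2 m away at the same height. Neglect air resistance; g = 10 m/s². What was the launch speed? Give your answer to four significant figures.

40.27 m/s

On level ground, R = v₀² sin(2θ) / g, so v₀ = √(R g / sin 2θ).
sin(2 × 45.19°) = 1.0000.
v₀ = √(162.2 × 10 / 1.0000) = √1622.0 = 40.27 m/s.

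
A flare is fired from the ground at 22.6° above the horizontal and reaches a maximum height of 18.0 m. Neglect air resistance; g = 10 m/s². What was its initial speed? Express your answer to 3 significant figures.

49.4 m/s

At maximum height v_y = 0, so (v₀ sin θ)² = 2 g H.
v₀ sin 22.6° = √(2 × 10 × 18.0) = 18.97 m/s.
v₀ = 18.97 / sin 22.6° = 18.97 / 0.3843 = 49.4 m/s.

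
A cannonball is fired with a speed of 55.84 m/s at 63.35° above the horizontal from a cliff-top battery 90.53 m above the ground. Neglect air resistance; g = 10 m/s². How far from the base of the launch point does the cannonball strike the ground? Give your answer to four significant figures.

Components: v_x = 55.84 cos 63.35° = 25.046 m/s, v_y = 55.84 sin 63.35° = 49.908 m/s.
Vertical: 0 = 90.53 + 49.908 t − ½(10) t² ⇒ 5.000 t² − 49.908 t − 90.53 = 0.
t = [49.908 + √(2490.8 + 1810.6)] / 10.00 = 11.549 s.
Horizontal: R = v_x · t = 25.046 × 11.549 = 289.3 m.

289.3 m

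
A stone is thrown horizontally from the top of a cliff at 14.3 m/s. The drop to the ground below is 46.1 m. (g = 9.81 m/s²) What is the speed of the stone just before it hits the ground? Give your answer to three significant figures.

33.3 m/s

Fall time: t = √(2 × 46.1 / 9.81) = 3.066 s.
At impact: v_x = 14.3 m/s (unchanged), v_y = g t = 9.81 × 3.066 = 30.08 m/s.
Speed = √(v_x² + v_y²) = √(204.5 + 904.8) = 33.3 m/s.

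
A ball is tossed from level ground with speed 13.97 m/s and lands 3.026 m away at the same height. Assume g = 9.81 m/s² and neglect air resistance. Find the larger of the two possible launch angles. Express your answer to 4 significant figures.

85.63°

Level-ground range: R = v₀² sin(2θ)/g ⇒ sin 2θ = R g / v₀² = 3.026×9.81/13.97² = 0.1521.
2θ = arcsin(0.1521) = 8.7486° or 180° − 8.7486° = 171.2514°.
So θ = 4.374° or θ = 85.63°.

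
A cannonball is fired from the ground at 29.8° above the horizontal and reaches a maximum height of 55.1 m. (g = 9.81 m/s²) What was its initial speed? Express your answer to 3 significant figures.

66.2 m/s

At maximum height v_y = 0, so (v₀ sin θ)² = 2 g H.
v₀ sin 29.8° = √(2 × 9.81 × 55.1) = 32.88 m/s.
v₀ = 32.88 / sin 29.8° = 32.88 / 0.4970 = 66.2 m/s.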